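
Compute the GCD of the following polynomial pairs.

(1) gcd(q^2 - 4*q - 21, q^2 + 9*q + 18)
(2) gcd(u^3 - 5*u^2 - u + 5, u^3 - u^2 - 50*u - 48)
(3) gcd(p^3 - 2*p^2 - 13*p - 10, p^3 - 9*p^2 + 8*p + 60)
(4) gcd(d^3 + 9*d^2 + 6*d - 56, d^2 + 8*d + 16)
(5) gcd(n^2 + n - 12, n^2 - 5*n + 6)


(1) = q + 3
(2) = u + 1
(3) = gcd((p - 5)*(p + 1)*(p + 2), (p - 6)*(p - 5)*(p + 2)) = p^2 - 3*p - 10
(4) = d + 4
(5) = n - 3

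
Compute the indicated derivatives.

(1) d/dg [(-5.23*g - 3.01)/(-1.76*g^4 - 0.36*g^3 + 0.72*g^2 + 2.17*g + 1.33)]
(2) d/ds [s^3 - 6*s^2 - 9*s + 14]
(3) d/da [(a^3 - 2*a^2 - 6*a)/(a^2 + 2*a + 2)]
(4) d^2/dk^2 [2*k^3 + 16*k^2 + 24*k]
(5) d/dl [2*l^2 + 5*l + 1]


(1) = (-27.6144*g^4 - 24.956*g^3 + 0.5148*g^2 + 4.3344*g - 0.4242)/(3.0976*g^8 + 1.2672*g^7 - 2.4048*g^6 - 8.1568*g^5 - 5.7256*g^4 + 2.1672*g^3 + 6.6241*g^2 + 5.7722*g + 1.7689)
(2) = 3*s^2 - 12*s - 9
(3) = (a^4 + 4*a^3 + 8*a^2 - 8*a - 12)/(a^4 + 4*a^3 + 8*a^2 + 8*a + 4)
(4) = 12*k + 32
(5) = 4*l + 5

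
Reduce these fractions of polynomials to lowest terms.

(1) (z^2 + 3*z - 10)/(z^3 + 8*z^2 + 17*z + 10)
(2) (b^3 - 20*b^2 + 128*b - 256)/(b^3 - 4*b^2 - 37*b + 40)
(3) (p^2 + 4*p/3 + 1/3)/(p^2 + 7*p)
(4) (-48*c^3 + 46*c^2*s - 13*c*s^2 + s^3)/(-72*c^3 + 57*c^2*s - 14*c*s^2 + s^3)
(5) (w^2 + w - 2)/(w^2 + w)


(1) = (z - 2)/(z^2 + 3*z + 2)
(2) = (b^2 - 12*b + 32)/(b^2 + 4*b - 5)
(3) = (3*p^2 + 4*p + 1)/(3*p^2 + 21*p)
(4) = (-2*c + s)/(-3*c + s)
(5) = (w^2 + w - 2)/(w^2 + w)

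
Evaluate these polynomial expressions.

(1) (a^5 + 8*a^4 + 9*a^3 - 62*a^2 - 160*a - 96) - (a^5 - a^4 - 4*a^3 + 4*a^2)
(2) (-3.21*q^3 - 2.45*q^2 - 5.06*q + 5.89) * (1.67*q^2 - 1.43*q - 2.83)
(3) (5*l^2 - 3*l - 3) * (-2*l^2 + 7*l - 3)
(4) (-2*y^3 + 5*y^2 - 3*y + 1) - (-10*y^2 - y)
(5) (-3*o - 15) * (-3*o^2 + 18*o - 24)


(1) = 9*a^4 + 13*a^3 - 66*a^2 - 160*a - 96
(2) = -5.3607*q^5 + 0.4988*q^4 + 4.1376*q^3 + 24.0056*q^2 + 5.8971*q - 16.6687
(3) = -10*l^4 + 41*l^3 - 30*l^2 - 12*l + 9
(4) = -2*y^3 + 15*y^2 - 2*y + 1
(5) = 9*o^3 - 9*o^2 - 198*o + 360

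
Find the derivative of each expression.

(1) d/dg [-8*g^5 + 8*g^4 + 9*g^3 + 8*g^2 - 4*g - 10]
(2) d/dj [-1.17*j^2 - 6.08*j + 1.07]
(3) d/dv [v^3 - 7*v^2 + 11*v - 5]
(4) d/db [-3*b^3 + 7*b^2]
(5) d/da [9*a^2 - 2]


(1) = -40*g^4 + 32*g^3 + 27*g^2 + 16*g - 4
(2) = -2.34*j - 6.08
(3) = 3*v^2 - 14*v + 11
(4) = b*(14 - 9*b)
(5) = 18*a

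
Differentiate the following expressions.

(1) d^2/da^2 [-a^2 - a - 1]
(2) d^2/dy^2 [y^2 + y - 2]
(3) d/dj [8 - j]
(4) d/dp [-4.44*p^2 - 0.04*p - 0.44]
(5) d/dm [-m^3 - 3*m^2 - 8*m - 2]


(1) = -2
(2) = 2
(3) = -1
(4) = -8.88*p - 0.04
(5) = -3*m^2 - 6*m - 8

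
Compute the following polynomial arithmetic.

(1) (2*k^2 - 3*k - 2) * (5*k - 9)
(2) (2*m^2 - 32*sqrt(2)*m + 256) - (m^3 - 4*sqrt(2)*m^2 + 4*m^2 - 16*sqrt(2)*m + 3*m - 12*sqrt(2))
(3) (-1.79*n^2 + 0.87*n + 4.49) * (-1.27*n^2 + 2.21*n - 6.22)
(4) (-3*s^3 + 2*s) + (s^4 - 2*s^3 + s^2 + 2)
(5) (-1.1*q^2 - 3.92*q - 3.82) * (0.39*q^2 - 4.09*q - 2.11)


(1) = 10*k^3 - 33*k^2 + 17*k + 18
(2) = -m^3 - 2*m^2 + 4*sqrt(2)*m^2 - 16*sqrt(2)*m - 3*m + 12*sqrt(2) + 256
(3) = 2.2733*n^4 - 5.0608*n^3 + 7.3542*n^2 + 4.5115*n - 27.9278
(4) = s^4 - 5*s^3 + s^2 + 2*s + 2
(5) = -0.429*q^4 + 2.9702*q^3 + 16.864*q^2 + 23.895*q + 8.0602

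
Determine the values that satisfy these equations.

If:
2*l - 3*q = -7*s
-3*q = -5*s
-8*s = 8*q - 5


Then:
l = -15/64
q = 25/64
s = 15/64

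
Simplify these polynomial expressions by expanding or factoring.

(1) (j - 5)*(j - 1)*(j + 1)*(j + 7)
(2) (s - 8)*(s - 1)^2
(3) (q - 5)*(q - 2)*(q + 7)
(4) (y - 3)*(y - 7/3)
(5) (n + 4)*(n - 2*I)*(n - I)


(1) = j^4 + 2*j^3 - 36*j^2 - 2*j + 35
(2) = s^3 - 10*s^2 + 17*s - 8
(3) = q^3 - 39*q + 70
(4) = y^2 - 16*y/3 + 7
(5) = n^3 + 4*n^2 - 3*I*n^2 - 2*n - 12*I*n - 8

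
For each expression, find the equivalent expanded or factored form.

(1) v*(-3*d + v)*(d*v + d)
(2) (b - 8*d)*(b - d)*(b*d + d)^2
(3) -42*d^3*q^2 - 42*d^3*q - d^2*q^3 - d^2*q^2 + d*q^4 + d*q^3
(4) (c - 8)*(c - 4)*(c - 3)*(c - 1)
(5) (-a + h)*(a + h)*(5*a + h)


(1) = -3*d^2*v^2 - 3*d^2*v + d*v^3 + d*v^2
(2) = b^4*d^2 - 9*b^3*d^3 + 2*b^3*d^2 + 8*b^2*d^4 - 18*b^2*d^3 + b^2*d^2 + 16*b*d^4 - 9*b*d^3 + 8*d^4
(3) = q*(-7*d + q)*(6*d + q)*(d*q + d)
(4) = c^4 - 16*c^3 + 83*c^2 - 164*c + 96
(5) = -5*a^3 - a^2*h + 5*a*h^2 + h^3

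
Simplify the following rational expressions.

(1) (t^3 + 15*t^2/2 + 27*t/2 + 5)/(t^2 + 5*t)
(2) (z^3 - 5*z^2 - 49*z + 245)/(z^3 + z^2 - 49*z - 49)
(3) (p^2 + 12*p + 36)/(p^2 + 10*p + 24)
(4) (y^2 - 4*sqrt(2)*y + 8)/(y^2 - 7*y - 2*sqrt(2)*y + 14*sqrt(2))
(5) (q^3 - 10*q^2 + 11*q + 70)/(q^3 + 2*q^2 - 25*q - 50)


(1) = (2*t^2 + 5*t + 2)/(2*t)
(2) = (z - 5)/(z + 1)
(3) = (p + 6)/(p + 4)
(4) = (y - 2*sqrt(2))/(y - 7)
(5) = (q - 7)/(q + 5)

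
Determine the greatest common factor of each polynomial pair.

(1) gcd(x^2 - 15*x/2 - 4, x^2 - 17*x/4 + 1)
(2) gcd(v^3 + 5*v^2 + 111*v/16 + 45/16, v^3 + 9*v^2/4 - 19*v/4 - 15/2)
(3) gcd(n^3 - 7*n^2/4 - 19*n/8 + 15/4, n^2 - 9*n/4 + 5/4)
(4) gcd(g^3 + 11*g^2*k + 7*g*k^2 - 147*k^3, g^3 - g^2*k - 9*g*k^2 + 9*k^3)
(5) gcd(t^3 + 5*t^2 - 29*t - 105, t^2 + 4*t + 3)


(1) = 1
(2) = gcd((v + 3/4)*(v + 5/4)*(v + 3), (v - 2)*(v + 5/4)*(v + 3)) = v^2 + 17*v/4 + 15/4
(3) = n - 5/4
(4) = g - 3*k
(5) = t + 3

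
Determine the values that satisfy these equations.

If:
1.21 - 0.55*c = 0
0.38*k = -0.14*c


Then:
c = 2.20
k = -0.81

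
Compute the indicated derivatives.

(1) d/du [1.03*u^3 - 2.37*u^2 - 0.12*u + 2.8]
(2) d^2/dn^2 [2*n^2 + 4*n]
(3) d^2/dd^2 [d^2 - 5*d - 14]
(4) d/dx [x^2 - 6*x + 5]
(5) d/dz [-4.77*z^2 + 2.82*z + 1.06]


(1) = 3.09*u^2 - 4.74*u - 0.12
(2) = 4
(3) = 2
(4) = 2*x - 6
(5) = 2.82 - 9.54*z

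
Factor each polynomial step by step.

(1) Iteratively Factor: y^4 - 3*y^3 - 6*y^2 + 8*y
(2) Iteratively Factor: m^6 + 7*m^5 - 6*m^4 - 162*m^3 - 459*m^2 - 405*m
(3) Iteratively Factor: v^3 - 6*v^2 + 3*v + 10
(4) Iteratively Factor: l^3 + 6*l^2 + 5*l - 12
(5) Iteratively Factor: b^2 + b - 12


(1) = (y - 4)*(y^3 + y^2 - 2*y) = (y - 4)*(y - 1)*(y^2 + 2*y) = y*(y - 4)*(y - 1)*(y + 2)
(2) = (m + 3)*(m^5 + 4*m^4 - 18*m^3 - 108*m^2 - 135*m) = (m + 3)^2*(m^4 + m^3 - 21*m^2 - 45*m) = m*(m + 3)^2*(m^3 + m^2 - 21*m - 45) = m*(m + 3)^3*(m^2 - 2*m - 15) = m*(m - 5)*(m + 3)^3*(m + 3)
(3) = (v - 5)*(v^2 - v - 2) = (v - 5)*(v + 1)*(v - 2)
(4) = (l + 3)*(l^2 + 3*l - 4) = (l + 3)*(l + 4)*(l - 1)
(5) = (b + 4)*(b - 3)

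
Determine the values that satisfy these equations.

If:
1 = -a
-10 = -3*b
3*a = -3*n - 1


Then:
a = -1
b = 10/3
n = 2/3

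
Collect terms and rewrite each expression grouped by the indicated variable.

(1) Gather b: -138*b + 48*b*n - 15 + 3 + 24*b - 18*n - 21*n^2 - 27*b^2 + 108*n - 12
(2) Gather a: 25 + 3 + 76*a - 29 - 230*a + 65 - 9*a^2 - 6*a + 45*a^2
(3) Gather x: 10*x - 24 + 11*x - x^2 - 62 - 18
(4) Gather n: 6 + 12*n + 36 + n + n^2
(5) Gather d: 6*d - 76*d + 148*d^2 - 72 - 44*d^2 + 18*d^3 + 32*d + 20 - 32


(1) = -27*b^2 + b*(48*n - 114) - 21*n^2 + 90*n - 24
(2) = 36*a^2 - 160*a + 64
(3) = -x^2 + 21*x - 104
(4) = n^2 + 13*n + 42
(5) = 18*d^3 + 104*d^2 - 38*d - 84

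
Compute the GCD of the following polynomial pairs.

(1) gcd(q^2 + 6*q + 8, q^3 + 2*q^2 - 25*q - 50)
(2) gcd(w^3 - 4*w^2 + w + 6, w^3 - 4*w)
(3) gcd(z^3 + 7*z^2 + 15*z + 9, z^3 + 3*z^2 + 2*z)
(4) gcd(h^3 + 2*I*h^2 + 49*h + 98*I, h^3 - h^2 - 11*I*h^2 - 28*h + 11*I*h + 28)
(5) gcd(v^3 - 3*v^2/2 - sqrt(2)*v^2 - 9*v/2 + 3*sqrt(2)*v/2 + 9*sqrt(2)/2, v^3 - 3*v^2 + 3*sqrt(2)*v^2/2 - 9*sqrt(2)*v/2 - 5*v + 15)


(1) = gcd((q + 2)*(q + 4), (q - 5)*(q + 2)*(q + 5)) = q + 2
(2) = w - 2
(3) = z + 1
(4) = gcd((h - 7*I)*(h + 2*I)*(h + 7*I), (h - 1)*(h - 7*I)*(h - 4*I)) = h - 7*I
(5) = v^2 + v*(-3 - sqrt(2)) + 3*sqrt(2)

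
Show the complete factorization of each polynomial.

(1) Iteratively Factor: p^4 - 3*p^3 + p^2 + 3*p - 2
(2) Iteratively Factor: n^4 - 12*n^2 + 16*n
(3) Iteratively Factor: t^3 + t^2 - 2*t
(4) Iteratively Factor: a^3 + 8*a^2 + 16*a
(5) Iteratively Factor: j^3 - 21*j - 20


(1) = (p + 1)*(p^3 - 4*p^2 + 5*p - 2) = (p - 2)*(p + 1)*(p^2 - 2*p + 1) = (p - 2)*(p - 1)*(p + 1)*(p - 1)
(2) = (n - 2)*(n^3 + 2*n^2 - 8*n) = (n - 2)^2*(n^2 + 4*n) = n*(n - 2)^2*(n + 4)
(3) = (t)*(t^2 + t - 2) = t*(t - 1)*(t + 2)
(4) = (a + 4)*(a^2 + 4*a) = a*(a + 4)*(a + 4)
(5) = (j - 5)*(j^2 + 5*j + 4) = (j - 5)*(j + 1)*(j + 4)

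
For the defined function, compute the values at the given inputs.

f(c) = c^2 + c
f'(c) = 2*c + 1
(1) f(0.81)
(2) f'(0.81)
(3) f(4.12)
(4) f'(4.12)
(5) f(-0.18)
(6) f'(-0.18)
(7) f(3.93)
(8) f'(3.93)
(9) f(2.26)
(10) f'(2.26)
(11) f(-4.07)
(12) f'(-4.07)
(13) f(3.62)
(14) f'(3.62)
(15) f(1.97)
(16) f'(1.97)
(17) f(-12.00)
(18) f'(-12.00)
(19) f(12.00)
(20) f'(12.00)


(1) = 1.47
(2) = 2.62
(3) = 21.09
(4) = 9.24
(5) = -0.15
(6) = 0.64
(7) = 19.37
(8) = 8.86
(9) = 7.37
(10) = 5.52
(11) = 12.49
(12) = -7.14
(13) = 16.72
(14) = 8.24
(15) = 5.85
(16) = 4.94
(17) = 132.00
(18) = -23.00
(19) = 156.00
(20) = 25.00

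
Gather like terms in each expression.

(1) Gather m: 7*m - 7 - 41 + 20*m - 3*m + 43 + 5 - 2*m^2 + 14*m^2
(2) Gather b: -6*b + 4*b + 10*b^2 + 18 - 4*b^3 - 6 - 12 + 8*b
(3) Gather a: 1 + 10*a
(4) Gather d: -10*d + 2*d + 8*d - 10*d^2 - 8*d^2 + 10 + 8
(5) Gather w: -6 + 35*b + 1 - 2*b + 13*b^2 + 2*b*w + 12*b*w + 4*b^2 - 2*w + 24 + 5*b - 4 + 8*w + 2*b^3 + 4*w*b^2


(1) = 12*m^2 + 24*m
(2) = -4*b^3 + 10*b^2 + 6*b
(3) = 10*a + 1
(4) = 18 - 18*d^2
(5) = 2*b^3 + 17*b^2 + 38*b + w*(4*b^2 + 14*b + 6) + 15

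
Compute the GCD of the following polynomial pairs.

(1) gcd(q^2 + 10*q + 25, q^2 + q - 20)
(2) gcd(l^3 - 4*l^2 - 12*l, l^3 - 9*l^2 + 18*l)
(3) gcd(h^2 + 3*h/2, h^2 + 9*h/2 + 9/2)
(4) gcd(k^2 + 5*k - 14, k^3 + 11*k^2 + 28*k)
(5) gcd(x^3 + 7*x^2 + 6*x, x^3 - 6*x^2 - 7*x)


(1) = q + 5
(2) = gcd(l*(l - 6)*(l + 2), l*(l - 6)*(l - 3)) = l^2 - 6*l
(3) = gcd(h*(h + 3/2), (h + 3/2)*(h + 3)) = h + 3/2
(4) = gcd((k - 2)*(k + 7), k*(k + 4)*(k + 7)) = k + 7
(5) = gcd(x*(x + 1)*(x + 6), x*(x - 7)*(x + 1)) = x^2 + x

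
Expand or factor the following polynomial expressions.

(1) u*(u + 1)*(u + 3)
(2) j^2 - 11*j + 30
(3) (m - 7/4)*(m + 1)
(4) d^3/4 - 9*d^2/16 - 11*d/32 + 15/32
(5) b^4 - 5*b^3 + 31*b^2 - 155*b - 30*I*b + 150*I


(1) = u^3 + 4*u^2 + 3*u
(2) = (j - 6)*(j - 5)
(3) = m^2 - 3*m/4 - 7/4
(4) = (d/4 + 1/4)*(d - 5/2)*(d - 3/4)
(5) = (b - 5)*(b - 5*I)*(b - I)*(b + 6*I)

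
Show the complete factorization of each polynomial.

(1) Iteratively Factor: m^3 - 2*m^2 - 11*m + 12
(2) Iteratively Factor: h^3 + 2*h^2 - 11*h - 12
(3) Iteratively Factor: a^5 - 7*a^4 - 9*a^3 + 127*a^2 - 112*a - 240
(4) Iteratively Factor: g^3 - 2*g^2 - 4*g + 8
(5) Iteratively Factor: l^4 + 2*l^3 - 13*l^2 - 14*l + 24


(1) = (m - 1)*(m^2 - m - 12) = (m - 4)*(m - 1)*(m + 3)
(2) = (h - 3)*(h^2 + 5*h + 4) = (h - 3)*(h + 4)*(h + 1)
(3) = (a - 4)*(a^4 - 3*a^3 - 21*a^2 + 43*a + 60) = (a - 4)*(a + 1)*(a^3 - 4*a^2 - 17*a + 60) = (a - 5)*(a - 4)*(a + 1)*(a^2 + a - 12) = (a - 5)*(a - 4)*(a - 3)*(a + 1)*(a + 4)
(4) = (g - 2)*(g^2 - 4) = (g - 2)^2*(g + 2)
(5) = (l + 4)*(l^3 - 2*l^2 - 5*l + 6) = (l + 2)*(l + 4)*(l^2 - 4*l + 3) = (l - 1)*(l + 2)*(l + 4)*(l - 3)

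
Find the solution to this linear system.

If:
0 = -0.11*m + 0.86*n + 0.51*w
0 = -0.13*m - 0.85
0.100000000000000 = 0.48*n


Then:
m = -6.54
n = 0.21
w = -1.76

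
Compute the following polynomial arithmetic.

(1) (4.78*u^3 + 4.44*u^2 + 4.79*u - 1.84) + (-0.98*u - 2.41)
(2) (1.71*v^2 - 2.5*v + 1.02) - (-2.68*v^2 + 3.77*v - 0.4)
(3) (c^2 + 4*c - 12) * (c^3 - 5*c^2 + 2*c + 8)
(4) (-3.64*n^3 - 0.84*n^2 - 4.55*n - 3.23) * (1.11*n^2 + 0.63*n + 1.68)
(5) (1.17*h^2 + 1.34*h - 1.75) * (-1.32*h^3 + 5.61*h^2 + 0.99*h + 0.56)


(1) = 4.78*u^3 + 4.44*u^2 + 3.81*u - 4.25
(2) = 4.39*v^2 - 6.27*v + 1.42
(3) = c^5 - c^4 - 30*c^3 + 76*c^2 + 8*c - 96
(4) = -4.0404*n^5 - 3.2256*n^4 - 11.6949*n^3 - 7.863*n^2 - 9.6789*n - 5.4264
(5) = -1.5444*h^5 + 4.7949*h^4 + 10.9857*h^3 - 7.8357*h^2 - 0.9821*h - 0.98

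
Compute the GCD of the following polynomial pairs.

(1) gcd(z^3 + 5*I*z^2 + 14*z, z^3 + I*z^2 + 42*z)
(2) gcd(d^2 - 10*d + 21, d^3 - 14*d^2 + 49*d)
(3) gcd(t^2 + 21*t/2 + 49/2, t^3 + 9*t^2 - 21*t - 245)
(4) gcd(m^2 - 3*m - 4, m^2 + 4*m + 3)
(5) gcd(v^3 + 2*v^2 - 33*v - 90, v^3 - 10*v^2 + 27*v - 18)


(1) = z^2 + 7*I*z
(2) = gcd((d - 7)*(d - 3), d*(d - 7)^2) = d - 7
(3) = t + 7
(4) = gcd((m - 4)*(m + 1), (m + 1)*(m + 3)) = m + 1
(5) = v - 6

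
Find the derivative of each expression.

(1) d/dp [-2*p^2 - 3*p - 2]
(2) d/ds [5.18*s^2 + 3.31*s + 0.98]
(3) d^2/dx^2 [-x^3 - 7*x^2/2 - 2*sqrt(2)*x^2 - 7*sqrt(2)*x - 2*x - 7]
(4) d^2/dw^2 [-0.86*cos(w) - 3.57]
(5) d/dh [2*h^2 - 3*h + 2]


(1) = -4*p - 3
(2) = 10.36*s + 3.31
(3) = -6*x - 7 - 4*sqrt(2)
(4) = 0.86*cos(w)
(5) = 4*h - 3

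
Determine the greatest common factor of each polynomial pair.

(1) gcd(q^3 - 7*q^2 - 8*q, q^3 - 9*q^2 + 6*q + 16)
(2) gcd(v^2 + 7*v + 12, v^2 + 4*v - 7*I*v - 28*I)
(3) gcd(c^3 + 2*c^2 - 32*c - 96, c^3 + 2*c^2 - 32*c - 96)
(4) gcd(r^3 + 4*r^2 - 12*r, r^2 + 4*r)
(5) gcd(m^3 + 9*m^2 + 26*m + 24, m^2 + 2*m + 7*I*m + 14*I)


(1) = q^2 - 7*q - 8
(2) = gcd((v + 3)*(v + 4), (v + 4)*(v - 7*I)) = v + 4
(3) = c^3 + 2*c^2 - 32*c - 96
(4) = gcd(r*(r - 2)*(r + 6), r*(r + 4)) = r
(5) = gcd((m + 2)*(m + 3)*(m + 4), (m + 2)*(m + 7*I)) = m + 2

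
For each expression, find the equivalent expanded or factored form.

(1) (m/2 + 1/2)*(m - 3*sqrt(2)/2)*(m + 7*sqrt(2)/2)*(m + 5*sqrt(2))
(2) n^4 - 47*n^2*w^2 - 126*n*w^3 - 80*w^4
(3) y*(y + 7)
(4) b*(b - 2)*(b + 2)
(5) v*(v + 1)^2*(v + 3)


(1) = m^4/2 + m^3/2 + 7*sqrt(2)*m^3/2 + 19*m^2/4 + 7*sqrt(2)*m^2/2 - 105*sqrt(2)*m/4 + 19*m/4 - 105*sqrt(2)/4
(2) = (n - 8*w)*(n + w)*(n + 2*w)*(n + 5*w)
(3) = y^2 + 7*y
(4) = b^3 - 4*b
(5) = v^4 + 5*v^3 + 7*v^2 + 3*v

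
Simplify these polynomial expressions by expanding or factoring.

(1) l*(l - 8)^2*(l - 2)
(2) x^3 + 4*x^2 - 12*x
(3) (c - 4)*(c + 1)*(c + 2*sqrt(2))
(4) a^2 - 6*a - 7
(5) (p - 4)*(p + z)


(1) = l^4 - 18*l^3 + 96*l^2 - 128*l
(2) = x*(x - 2)*(x + 6)
(3) = c^3 - 3*c^2 + 2*sqrt(2)*c^2 - 6*sqrt(2)*c - 4*c - 8*sqrt(2)
(4) = (a - 7)*(a + 1)
(5) = p^2 + p*z - 4*p - 4*z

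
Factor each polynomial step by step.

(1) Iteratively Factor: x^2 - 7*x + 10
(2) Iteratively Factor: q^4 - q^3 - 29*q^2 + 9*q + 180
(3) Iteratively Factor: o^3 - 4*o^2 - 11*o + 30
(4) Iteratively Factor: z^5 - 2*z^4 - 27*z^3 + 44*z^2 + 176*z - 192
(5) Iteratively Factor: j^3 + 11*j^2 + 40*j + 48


(1) = (x - 2)*(x - 5)
(2) = (q + 4)*(q^3 - 5*q^2 - 9*q + 45) = (q + 3)*(q + 4)*(q^2 - 8*q + 15) = (q - 5)*(q + 3)*(q + 4)*(q - 3)
(3) = (o + 3)*(o^2 - 7*o + 10) = (o - 2)*(o + 3)*(o - 5)
(4) = (z - 1)*(z^4 - z^3 - 28*z^2 + 16*z + 192) = (z - 4)*(z - 1)*(z^3 + 3*z^2 - 16*z - 48) = (z - 4)*(z - 1)*(z + 3)*(z^2 - 16) = (z - 4)*(z - 1)*(z + 3)*(z + 4)*(z - 4)
(5) = (j + 4)*(j^2 + 7*j + 12) = (j + 4)^2*(j + 3)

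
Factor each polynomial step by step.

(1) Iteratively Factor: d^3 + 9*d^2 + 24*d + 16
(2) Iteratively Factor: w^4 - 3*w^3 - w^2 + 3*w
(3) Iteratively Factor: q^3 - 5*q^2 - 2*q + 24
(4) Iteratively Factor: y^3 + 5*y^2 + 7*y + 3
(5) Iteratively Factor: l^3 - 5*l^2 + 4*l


(1) = (d + 1)*(d^2 + 8*d + 16) = (d + 1)*(d + 4)*(d + 4)
(2) = (w)*(w^3 - 3*w^2 - w + 3) = w*(w - 1)*(w^2 - 2*w - 3) = w*(w - 3)*(w - 1)*(w + 1)
(3) = (q - 4)*(q^2 - q - 6) = (q - 4)*(q - 3)*(q + 2)
(4) = (y + 1)*(y^2 + 4*y + 3) = (y + 1)*(y + 3)*(y + 1)
(5) = (l - 1)*(l^2 - 4*l) = (l - 4)*(l - 1)*(l)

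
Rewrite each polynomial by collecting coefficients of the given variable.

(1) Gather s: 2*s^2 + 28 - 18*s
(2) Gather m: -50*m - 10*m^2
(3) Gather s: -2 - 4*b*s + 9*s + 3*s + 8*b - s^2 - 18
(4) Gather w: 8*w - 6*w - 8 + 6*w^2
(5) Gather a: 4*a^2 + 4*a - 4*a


(1) = 2*s^2 - 18*s + 28
(2) = -10*m^2 - 50*m
(3) = 8*b - s^2 + s*(12 - 4*b) - 20
(4) = 6*w^2 + 2*w - 8
(5) = 4*a^2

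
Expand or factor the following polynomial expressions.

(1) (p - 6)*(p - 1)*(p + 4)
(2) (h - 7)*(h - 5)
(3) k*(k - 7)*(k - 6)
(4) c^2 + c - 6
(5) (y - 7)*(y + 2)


(1) = p^3 - 3*p^2 - 22*p + 24
(2) = h^2 - 12*h + 35
(3) = k^3 - 13*k^2 + 42*k
(4) = (c - 2)*(c + 3)
(5) = y^2 - 5*y - 14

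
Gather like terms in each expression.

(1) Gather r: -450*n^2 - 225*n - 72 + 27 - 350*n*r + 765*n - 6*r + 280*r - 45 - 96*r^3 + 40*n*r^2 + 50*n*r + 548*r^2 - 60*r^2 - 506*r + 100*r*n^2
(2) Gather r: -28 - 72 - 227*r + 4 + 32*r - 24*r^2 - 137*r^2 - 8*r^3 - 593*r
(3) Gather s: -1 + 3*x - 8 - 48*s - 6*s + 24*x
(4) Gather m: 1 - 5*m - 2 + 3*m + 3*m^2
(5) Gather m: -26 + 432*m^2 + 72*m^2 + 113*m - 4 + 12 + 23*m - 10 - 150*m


(1) = -450*n^2 + 540*n - 96*r^3 + r^2*(40*n + 488) + r*(100*n^2 - 300*n - 232) - 90
(2) = -8*r^3 - 161*r^2 - 788*r - 96
(3) = -54*s + 27*x - 9
(4) = 3*m^2 - 2*m - 1
(5) = 504*m^2 - 14*m - 28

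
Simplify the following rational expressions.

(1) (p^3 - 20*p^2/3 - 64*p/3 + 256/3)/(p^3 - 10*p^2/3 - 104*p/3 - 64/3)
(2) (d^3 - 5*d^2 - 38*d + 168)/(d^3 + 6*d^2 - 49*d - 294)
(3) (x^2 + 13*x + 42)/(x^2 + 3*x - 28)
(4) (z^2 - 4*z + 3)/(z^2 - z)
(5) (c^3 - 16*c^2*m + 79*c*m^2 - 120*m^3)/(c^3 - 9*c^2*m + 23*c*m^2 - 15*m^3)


(1) = (3*p - 8)/(3*p + 2)
(2) = (d - 4)/(d + 7)
(3) = (x + 6)/(x - 4)
(4) = (z - 3)/z
(5) = (c - 8*m)/(c - m)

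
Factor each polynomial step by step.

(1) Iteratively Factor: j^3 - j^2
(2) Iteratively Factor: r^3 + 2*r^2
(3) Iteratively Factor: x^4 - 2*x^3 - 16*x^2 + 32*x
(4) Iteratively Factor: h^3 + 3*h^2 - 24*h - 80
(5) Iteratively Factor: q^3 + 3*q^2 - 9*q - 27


(1) = (j)*(j^2 - j) = j^2*(j - 1)
(2) = (r)*(r^2 + 2*r) = r^2*(r + 2)
(3) = (x - 4)*(x^3 + 2*x^2 - 8*x) = x*(x - 4)*(x^2 + 2*x - 8) = x*(x - 4)*(x - 2)*(x + 4)
(4) = (h + 4)*(h^2 - h - 20) = (h + 4)^2*(h - 5)
(5) = (q + 3)*(q^2 - 9) = (q - 3)*(q + 3)*(q + 3)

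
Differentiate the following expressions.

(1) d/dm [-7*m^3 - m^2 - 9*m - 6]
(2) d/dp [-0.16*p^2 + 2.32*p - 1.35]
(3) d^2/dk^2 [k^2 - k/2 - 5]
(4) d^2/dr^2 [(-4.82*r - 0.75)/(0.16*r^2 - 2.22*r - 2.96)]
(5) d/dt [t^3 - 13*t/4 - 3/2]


(1) = -21*m^2 - 2*m - 9
(2) = 2.32 - 0.32*p
(3) = 2
(4) = ((0.32*r - 2.22)*(0.64*r - 4.44)*(4.82*r + 0.75) + (4.6272*r - 21.1608)*(-0.16*r^2 + 2.22*r + 2.96))/(-0.16*r^2 + 2.22*r + 2.96)^3
(5) = 3*t^2 - 13/4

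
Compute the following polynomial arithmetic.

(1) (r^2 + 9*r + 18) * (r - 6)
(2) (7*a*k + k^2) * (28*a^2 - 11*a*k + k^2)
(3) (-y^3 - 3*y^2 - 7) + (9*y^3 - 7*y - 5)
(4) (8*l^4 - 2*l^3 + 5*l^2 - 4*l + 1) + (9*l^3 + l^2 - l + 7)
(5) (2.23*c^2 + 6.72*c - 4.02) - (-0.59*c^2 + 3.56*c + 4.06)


(1) = r^3 + 3*r^2 - 36*r - 108
(2) = 196*a^3*k - 49*a^2*k^2 - 4*a*k^3 + k^4
(3) = 8*y^3 - 3*y^2 - 7*y - 12
(4) = 8*l^4 + 7*l^3 + 6*l^2 - 5*l + 8
(5) = 2.82*c^2 + 3.16*c - 8.08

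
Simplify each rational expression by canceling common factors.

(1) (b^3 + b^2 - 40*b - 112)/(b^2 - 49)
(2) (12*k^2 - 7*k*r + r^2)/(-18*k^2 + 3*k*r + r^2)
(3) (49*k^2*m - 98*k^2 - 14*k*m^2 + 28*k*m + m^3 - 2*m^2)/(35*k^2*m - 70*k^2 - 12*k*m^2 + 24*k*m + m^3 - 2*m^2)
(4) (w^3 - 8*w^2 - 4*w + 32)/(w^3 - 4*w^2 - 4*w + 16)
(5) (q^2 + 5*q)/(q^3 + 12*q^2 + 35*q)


(1) = (b^2 + 8*b + 16)/(b + 7)
(2) = (-4*k + r)/(6*k + r)
(3) = (7*k - m)/(5*k - m)
(4) = (w - 8)/(w - 4)
(5) = 1/(q + 7)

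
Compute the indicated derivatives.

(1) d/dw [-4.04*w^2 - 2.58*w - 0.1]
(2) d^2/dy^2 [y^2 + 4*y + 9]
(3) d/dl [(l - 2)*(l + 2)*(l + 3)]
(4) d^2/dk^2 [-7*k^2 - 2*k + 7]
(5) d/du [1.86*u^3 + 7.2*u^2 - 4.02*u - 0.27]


(1) = -8.08*w - 2.58
(2) = 2
(3) = 3*l^2 + 6*l - 4
(4) = -14
(5) = 5.58*u^2 + 14.4*u - 4.02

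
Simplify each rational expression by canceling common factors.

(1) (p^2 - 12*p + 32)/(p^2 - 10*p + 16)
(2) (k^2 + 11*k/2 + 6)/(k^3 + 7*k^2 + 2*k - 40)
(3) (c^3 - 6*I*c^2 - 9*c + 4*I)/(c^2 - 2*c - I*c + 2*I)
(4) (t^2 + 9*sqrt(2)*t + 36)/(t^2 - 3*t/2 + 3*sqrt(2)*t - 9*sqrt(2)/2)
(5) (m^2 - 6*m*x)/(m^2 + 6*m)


(1) = (p - 4)/(p - 2)
(2) = (2*k + 3)/(2*k^2 + 6*k - 20)
(3) = (c^2 - 5*I*c - 4)/(c - 2)
(4) = (2*t + 12*sqrt(2))/(2*t - 3)
(5) = (m - 6*x)/(m + 6)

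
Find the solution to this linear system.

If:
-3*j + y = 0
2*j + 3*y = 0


Then:
j = 0
y = 0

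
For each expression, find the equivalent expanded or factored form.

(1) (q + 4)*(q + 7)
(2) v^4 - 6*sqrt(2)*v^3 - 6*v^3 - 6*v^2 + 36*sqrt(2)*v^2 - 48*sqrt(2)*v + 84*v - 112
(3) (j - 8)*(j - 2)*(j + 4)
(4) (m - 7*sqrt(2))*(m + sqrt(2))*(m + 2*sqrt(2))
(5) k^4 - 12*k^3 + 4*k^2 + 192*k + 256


(1) = q^2 + 11*q + 28
(2) = (v - 4)*(v - 2)*(v - 7*sqrt(2))*(v + sqrt(2))
(3) = j^3 - 6*j^2 - 24*j + 64
(4) = m^3 - 4*sqrt(2)*m^2 - 38*m - 28*sqrt(2)
(5) = (k - 8)^2*(k + 2)^2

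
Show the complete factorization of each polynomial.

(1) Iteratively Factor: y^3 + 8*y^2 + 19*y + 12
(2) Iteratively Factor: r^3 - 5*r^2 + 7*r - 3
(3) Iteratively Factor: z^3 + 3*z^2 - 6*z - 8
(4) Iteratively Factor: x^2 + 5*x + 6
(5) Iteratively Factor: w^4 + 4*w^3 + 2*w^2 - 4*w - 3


(1) = (y + 1)*(y^2 + 7*y + 12) = (y + 1)*(y + 4)*(y + 3)
(2) = (r - 1)*(r^2 - 4*r + 3) = (r - 1)^2*(r - 3)
(3) = (z + 1)*(z^2 + 2*z - 8) = (z - 2)*(z + 1)*(z + 4)
(4) = (x + 2)*(x + 3)
(5) = (w + 3)*(w^3 + w^2 - w - 1) = (w + 1)*(w + 3)*(w^2 - 1) = (w + 1)^2*(w + 3)*(w - 1)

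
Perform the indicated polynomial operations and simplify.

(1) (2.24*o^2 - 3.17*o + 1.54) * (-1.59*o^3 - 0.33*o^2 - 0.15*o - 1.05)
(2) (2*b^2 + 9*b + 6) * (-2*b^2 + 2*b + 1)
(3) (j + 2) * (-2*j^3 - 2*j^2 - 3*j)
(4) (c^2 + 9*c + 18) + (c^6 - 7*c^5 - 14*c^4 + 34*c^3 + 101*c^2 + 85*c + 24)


(1) = -3.5616*o^5 + 4.3011*o^4 - 1.7385*o^3 - 2.3847*o^2 + 3.0975*o - 1.617
(2) = -4*b^4 - 14*b^3 + 8*b^2 + 21*b + 6
(3) = -2*j^4 - 6*j^3 - 7*j^2 - 6*j
(4) = c^6 - 7*c^5 - 14*c^4 + 34*c^3 + 102*c^2 + 94*c + 42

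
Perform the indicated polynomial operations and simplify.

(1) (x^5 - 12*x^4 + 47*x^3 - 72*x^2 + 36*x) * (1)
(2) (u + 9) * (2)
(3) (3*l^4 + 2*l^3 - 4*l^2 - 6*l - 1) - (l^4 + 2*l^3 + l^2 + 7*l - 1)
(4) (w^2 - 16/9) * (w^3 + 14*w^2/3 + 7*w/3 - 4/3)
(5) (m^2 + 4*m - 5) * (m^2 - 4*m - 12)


(1) = x^5 - 12*x^4 + 47*x^3 - 72*x^2 + 36*x
(2) = 2*u + 18
(3) = 2*l^4 - 5*l^2 - 13*l
(4) = w^5 + 14*w^4/3 + 5*w^3/9 - 260*w^2/27 - 112*w/27 + 64/27
(5) = m^4 - 33*m^2 - 28*m + 60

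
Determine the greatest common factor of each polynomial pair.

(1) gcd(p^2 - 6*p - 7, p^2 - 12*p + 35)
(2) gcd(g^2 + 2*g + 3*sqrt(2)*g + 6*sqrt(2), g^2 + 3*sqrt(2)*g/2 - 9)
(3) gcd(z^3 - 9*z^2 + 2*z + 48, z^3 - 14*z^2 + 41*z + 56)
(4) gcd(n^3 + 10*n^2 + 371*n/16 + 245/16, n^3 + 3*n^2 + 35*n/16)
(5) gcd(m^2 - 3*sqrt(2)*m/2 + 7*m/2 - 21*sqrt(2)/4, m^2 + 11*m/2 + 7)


(1) = gcd((p - 7)*(p + 1), (p - 7)*(p - 5)) = p - 7
(2) = gcd((g + 2)*(g + 3*sqrt(2)), (g - 3*sqrt(2)/2)*(g + 3*sqrt(2))) = g + 3*sqrt(2)
(3) = z - 8
(4) = gcd((n + 5/4)*(n + 7/4)*(n + 7), n*(n + 5/4)*(n + 7/4)) = n^2 + 3*n + 35/16
(5) = m + 7/2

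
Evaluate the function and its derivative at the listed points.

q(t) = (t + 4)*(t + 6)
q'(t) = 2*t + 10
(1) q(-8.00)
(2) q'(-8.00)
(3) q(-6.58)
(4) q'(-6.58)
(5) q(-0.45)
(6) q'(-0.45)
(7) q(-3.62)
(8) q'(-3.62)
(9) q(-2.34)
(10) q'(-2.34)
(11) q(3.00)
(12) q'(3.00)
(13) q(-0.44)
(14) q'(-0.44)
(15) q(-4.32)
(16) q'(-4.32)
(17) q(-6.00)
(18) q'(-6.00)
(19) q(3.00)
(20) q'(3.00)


(1) = 8.00
(2) = -6.00
(3) = 1.50
(4) = -3.16
(5) = 19.70
(6) = 9.10
(7) = 0.90
(8) = 2.76
(9) = 6.08
(10) = 5.32
(11) = 63.00
(12) = 16.00
(13) = 19.79
(14) = 9.12
(15) = -0.54
(16) = 1.36
(17) = 0.00
(18) = -2.00
(19) = 63.00
(20) = 16.00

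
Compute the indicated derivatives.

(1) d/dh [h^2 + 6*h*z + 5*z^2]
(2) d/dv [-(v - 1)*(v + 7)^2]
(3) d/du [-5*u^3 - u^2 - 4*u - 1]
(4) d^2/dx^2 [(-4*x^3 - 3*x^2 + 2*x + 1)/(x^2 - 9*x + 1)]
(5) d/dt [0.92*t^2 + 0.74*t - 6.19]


(1) = 2*h + 6*z
(2) = (-3*v - 5)*(v + 7)
(3) = -15*u^2 - 2*u - 4
(4) = 10*(-69*x^3 + 24*x^2 - 9*x + 19)/(x^6 - 27*x^5 + 246*x^4 - 783*x^3 + 246*x^2 - 27*x + 1)
(5) = 1.84*t + 0.74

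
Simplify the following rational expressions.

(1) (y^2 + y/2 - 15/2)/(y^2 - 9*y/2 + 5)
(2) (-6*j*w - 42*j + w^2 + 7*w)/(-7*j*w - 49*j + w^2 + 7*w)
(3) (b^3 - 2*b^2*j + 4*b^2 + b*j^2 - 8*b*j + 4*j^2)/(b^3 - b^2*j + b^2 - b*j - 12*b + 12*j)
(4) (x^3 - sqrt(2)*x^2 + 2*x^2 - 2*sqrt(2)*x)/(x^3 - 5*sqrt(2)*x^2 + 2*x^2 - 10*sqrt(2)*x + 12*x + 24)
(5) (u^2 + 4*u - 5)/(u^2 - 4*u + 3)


(1) = (y + 3)/(y - 2)
(2) = (-6*j + w)/(-7*j + w)
(3) = (b - j)/(b - 3)
(4) = (x^2 - sqrt(2)*x)/(x^2 - 5*sqrt(2)*x + 12)
(5) = (u + 5)/(u - 3)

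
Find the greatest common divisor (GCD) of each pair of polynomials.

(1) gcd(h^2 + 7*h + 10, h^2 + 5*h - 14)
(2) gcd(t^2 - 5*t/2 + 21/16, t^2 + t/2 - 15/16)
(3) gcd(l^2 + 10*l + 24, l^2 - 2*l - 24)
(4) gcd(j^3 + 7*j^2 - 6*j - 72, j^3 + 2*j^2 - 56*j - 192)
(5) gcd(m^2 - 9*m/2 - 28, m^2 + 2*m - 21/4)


(1) = 1
(2) = gcd((t - 7/4)*(t - 3/4), (t - 3/4)*(t + 5/4)) = t - 3/4
(3) = gcd((l + 4)*(l + 6), (l - 6)*(l + 4)) = l + 4
(4) = gcd((j - 3)*(j + 4)*(j + 6), (j - 8)*(j + 4)*(j + 6)) = j^2 + 10*j + 24
(5) = m + 7/2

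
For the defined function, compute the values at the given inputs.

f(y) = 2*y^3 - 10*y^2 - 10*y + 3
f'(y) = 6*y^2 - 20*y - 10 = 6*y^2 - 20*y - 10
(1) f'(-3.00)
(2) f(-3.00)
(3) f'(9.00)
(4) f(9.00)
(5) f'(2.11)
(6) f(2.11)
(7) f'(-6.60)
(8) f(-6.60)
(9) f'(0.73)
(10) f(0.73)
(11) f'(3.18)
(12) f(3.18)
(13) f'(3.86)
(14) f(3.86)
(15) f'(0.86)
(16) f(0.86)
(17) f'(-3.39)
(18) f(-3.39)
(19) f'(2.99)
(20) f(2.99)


(1) = 104.00
(2) = -111.00
(3) = 296.00
(4) = 561.00
(5) = -25.49
(6) = -43.83
(7) = 383.36
(8) = -941.59
(9) = -21.40
(10) = -8.85
(11) = -12.93
(12) = -65.61
(13) = 2.20
(14) = -69.57
(15) = -22.76
(16) = -11.72
(17) = 126.75
(18) = -155.94
(19) = -16.16
(20) = -62.84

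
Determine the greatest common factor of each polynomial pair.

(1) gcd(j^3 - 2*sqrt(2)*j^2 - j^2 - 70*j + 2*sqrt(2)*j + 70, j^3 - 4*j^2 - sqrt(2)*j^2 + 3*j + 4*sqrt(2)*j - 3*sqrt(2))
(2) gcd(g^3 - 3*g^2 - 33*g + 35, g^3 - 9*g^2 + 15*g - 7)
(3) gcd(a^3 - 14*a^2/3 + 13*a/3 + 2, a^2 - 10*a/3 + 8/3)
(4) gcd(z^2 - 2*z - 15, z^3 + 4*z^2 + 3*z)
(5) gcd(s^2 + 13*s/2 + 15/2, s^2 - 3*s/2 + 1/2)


(1) = gcd((j - 1)*(j - 7*sqrt(2))*(j + 5*sqrt(2)), (j - 3)*(j - 1)*(j - sqrt(2))) = j - 1
(2) = g^2 - 8*g + 7
(3) = gcd((a - 3)*(a - 2)*(a + 1/3), (a - 2)*(a - 4/3)) = a - 2
(4) = gcd((z - 5)*(z + 3), z*(z + 1)*(z + 3)) = z + 3
(5) = gcd((s + 3/2)*(s + 5), (s - 1)*(s - 1/2)) = 1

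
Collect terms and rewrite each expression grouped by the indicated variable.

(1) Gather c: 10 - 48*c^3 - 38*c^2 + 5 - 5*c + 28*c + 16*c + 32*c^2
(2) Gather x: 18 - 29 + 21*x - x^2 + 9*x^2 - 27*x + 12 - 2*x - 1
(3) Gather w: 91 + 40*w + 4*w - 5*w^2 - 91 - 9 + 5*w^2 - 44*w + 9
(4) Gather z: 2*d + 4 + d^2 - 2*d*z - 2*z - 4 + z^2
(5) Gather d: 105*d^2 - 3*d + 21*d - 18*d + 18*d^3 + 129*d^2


(1) = -48*c^3 - 6*c^2 + 39*c + 15
(2) = 8*x^2 - 8*x
(3) = 0
(4) = d^2 + 2*d + z^2 + z*(-2*d - 2)
(5) = 18*d^3 + 234*d^2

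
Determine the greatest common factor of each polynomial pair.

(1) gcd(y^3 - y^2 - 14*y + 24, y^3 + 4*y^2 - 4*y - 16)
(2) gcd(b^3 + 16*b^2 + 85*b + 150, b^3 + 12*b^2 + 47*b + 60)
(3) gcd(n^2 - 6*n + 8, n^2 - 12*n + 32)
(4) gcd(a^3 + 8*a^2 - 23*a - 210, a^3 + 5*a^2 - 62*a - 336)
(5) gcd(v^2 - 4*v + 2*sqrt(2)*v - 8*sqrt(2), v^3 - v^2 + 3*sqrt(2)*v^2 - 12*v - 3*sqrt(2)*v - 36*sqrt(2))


(1) = gcd((y - 3)*(y - 2)*(y + 4), (y - 2)*(y + 2)*(y + 4)) = y^2 + 2*y - 8
(2) = b + 5
(3) = gcd((n - 4)*(n - 2), (n - 8)*(n - 4)) = n - 4
(4) = a^2 + 13*a + 42
(5) = gcd((v - 4)*(v + 2*sqrt(2)), (v - 4)*(v + 3)*(v + 3*sqrt(2))) = v - 4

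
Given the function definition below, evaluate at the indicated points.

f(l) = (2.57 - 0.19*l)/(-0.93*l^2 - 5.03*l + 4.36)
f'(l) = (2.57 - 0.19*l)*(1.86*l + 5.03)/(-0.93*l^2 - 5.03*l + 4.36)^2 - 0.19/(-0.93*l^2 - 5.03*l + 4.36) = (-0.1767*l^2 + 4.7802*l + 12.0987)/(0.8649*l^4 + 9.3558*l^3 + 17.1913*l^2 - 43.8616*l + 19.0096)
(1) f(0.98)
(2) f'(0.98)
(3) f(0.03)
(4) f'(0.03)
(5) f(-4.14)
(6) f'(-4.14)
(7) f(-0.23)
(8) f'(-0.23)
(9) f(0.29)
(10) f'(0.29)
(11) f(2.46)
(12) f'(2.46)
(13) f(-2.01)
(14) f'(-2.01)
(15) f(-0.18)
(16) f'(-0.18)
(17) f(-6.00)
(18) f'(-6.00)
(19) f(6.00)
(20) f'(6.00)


(1) = -1.63
(2) = 7.77
(3) = 0.61
(4) = 0.69
(5) = 0.36
(6) = -0.13
(7) = 0.48
(8) = 0.37
(9) = 0.89
(10) = 1.69
(11) = -0.15
(12) = 0.12
(13) = 0.28
(14) = 0.02
(15) = 0.50
(16) = 0.41
(17) = 3.50
(18) = -20.42
(19) = -0.02
(20) = 0.01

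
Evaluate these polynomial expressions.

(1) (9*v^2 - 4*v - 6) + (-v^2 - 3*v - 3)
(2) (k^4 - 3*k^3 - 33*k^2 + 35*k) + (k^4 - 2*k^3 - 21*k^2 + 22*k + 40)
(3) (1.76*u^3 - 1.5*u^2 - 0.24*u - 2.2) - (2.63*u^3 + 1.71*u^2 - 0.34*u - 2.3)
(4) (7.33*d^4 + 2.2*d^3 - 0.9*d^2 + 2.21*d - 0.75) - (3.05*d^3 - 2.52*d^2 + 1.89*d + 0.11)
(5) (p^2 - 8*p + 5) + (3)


(1) = 8*v^2 - 7*v - 9
(2) = 2*k^4 - 5*k^3 - 54*k^2 + 57*k + 40
(3) = -0.87*u^3 - 3.21*u^2 + 0.1*u + 0.1
(4) = 7.33*d^4 - 0.85*d^3 + 1.62*d^2 + 0.32*d - 0.86
(5) = p^2 - 8*p + 8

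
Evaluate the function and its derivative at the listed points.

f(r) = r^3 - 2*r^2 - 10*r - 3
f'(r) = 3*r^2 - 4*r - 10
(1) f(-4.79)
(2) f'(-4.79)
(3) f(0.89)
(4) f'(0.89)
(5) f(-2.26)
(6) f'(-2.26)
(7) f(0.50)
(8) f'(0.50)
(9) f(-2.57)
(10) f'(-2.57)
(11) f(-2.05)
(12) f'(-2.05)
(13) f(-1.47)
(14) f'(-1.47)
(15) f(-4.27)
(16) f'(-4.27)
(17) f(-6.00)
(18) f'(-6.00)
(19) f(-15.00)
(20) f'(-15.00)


(1) = -110.89
(2) = 77.99
(3) = -12.78
(4) = -11.18
(5) = -2.16
(6) = 14.36
(7) = -8.38
(8) = -11.25
(9) = -7.48
(10) = 20.09
(11) = 0.48
(12) = 10.81
(13) = 4.20
(14) = 2.36
(15) = -74.62
(16) = 61.78
(17) = -231.00
(18) = 122.00
(19) = -3678.00
(20) = 725.00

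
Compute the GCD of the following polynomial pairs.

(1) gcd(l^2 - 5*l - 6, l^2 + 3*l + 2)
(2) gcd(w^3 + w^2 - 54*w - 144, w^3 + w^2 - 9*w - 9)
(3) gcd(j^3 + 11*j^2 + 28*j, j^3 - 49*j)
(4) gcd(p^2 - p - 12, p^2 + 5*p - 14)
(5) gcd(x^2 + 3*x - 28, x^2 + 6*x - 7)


(1) = l + 1
(2) = w + 3
(3) = j^2 + 7*j
(4) = gcd((p - 4)*(p + 3), (p - 2)*(p + 7)) = 1
(5) = x + 7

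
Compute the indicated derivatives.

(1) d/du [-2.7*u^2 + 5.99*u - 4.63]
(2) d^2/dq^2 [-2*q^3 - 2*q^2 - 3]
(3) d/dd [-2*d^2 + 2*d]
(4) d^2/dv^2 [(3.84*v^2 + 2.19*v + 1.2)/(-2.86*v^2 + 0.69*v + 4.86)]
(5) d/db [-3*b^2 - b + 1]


(1) = 5.99 - 5.4*u
(2) = -12*q - 4
(3) = 2 - 4*d
(4) = (-50.98236*v^3 - 379.139904*v^2 - 168.432264*v - 201.212316)/(23.393656*v^6 - 16.931772*v^5 - 115.17363*v^4 + 57.215835*v^3 + 195.71463*v^2 - 48.892572*v - 114.791256)
(5) = -6*b - 1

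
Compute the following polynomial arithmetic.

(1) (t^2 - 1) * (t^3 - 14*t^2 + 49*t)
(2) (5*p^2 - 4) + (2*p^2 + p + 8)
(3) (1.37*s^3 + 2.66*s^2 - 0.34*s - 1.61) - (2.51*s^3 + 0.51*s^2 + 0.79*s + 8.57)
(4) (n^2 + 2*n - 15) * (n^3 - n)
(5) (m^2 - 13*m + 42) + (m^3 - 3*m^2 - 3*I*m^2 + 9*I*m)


(1) = t^5 - 14*t^4 + 48*t^3 + 14*t^2 - 49*t
(2) = 7*p^2 + p + 4
(3) = -1.14*s^3 + 2.15*s^2 - 1.13*s - 10.18
(4) = n^5 + 2*n^4 - 16*n^3 - 2*n^2 + 15*n
(5) = m^3 - 2*m^2 - 3*I*m^2 - 13*m + 9*I*m + 42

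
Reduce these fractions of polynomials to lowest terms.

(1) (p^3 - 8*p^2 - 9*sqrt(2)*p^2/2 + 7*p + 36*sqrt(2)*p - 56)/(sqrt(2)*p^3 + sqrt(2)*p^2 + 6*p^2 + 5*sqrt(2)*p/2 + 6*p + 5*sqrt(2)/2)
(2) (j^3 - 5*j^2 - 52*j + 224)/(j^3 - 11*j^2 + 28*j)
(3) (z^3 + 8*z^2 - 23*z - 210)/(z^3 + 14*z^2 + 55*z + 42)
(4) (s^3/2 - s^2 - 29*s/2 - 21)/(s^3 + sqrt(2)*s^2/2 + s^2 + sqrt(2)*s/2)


(1) = (4*p^3 + p^2*(-32 - 18*sqrt(2)) + p*(28 + 144*sqrt(2)) - 224)/(4*sqrt(2)*p^3 + p^2*(4*sqrt(2) + 24) + p*(10*sqrt(2) + 24) + 10*sqrt(2))
(2) = (j^2 - j - 56)/(j^2 - 7*j)
(3) = (z - 5)/(z + 1)
(4) = (2*s^3 - 4*s^2 - 58*s - 84)/(4*s^3 + s^2*(2*sqrt(2) + 4) + 2*sqrt(2)*s)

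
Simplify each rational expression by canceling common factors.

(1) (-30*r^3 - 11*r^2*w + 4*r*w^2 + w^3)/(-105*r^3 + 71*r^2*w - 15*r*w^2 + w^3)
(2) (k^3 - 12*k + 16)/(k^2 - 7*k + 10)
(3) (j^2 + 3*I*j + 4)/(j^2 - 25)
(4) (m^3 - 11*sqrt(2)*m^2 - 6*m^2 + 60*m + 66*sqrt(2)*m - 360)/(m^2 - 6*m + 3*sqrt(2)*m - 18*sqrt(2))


(1) = (10*r^2 + 7*r*w + w^2)/(35*r^2 - 12*r*w + w^2)
(2) = (k^2 + 2*k - 8)/(k - 5)
(3) = (j^2 + 3*I*j + 4)/(j^2 - 25)
(4) = (m^2 - 11*sqrt(2)*m + 60)/(m + 3*sqrt(2))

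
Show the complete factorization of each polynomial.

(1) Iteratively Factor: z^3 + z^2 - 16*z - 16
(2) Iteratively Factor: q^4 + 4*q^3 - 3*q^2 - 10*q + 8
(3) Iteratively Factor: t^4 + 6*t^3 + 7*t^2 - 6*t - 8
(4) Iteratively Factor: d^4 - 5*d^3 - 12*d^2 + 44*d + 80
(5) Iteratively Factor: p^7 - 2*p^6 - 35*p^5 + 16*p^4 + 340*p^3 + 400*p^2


(1) = (z + 1)*(z^2 - 16) = (z + 1)*(z + 4)*(z - 4)
(2) = (q - 1)*(q^3 + 5*q^2 + 2*q - 8) = (q - 1)*(q + 2)*(q^2 + 3*q - 4) = (q - 1)*(q + 2)*(q + 4)*(q - 1)
(3) = (t + 2)*(t^3 + 4*t^2 - t - 4) = (t + 1)*(t + 2)*(t^2 + 3*t - 4) = (t - 1)*(t + 1)*(t + 2)*(t + 4)
(4) = (d - 5)*(d^3 - 12*d - 16) = (d - 5)*(d + 2)*(d^2 - 2*d - 8) = (d - 5)*(d - 4)*(d + 2)*(d + 2)
(5) = (p + 2)*(p^6 - 4*p^5 - 27*p^4 + 70*p^3 + 200*p^2) = (p - 5)*(p + 2)*(p^5 + p^4 - 22*p^3 - 40*p^2) = (p - 5)^2*(p + 2)*(p^4 + 6*p^3 + 8*p^2) = p*(p - 5)^2*(p + 2)*(p^3 + 6*p^2 + 8*p) = p*(p - 5)^2*(p + 2)^2*(p^2 + 4*p) = p*(p - 5)^2*(p + 2)^2*(p + 4)*(p)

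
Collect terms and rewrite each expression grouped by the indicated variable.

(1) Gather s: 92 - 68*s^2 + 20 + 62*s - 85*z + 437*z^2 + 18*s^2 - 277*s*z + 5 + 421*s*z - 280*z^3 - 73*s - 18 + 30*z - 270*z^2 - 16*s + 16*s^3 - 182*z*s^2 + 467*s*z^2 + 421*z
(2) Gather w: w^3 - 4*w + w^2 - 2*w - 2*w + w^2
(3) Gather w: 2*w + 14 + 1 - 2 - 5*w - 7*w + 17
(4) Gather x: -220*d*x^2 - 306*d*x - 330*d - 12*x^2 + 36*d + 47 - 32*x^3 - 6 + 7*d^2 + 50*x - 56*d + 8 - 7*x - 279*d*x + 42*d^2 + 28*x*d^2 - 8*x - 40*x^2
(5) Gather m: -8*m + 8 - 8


(1) = 16*s^3 + s^2*(-182*z - 50) + s*(467*z^2 + 144*z - 27) - 280*z^3 + 167*z^2 + 366*z + 99
(2) = w^3 + 2*w^2 - 8*w
(3) = 30 - 10*w
(4) = 49*d^2 - 350*d - 32*x^3 + x^2*(-220*d - 52) + x*(28*d^2 - 585*d + 35) + 49
(5) = -8*m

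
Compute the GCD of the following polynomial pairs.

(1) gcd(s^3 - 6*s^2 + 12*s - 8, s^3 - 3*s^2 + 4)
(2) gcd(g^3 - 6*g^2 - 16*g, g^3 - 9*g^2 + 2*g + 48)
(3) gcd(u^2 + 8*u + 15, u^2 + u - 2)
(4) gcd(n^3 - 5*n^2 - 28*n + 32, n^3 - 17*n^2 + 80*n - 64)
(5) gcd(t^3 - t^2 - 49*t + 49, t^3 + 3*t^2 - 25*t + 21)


(1) = gcd((s - 2)^3, (s - 2)^2*(s + 1)) = s^2 - 4*s + 4
(2) = gcd(g*(g - 8)*(g + 2), (g - 8)*(g - 3)*(g + 2)) = g^2 - 6*g - 16
(3) = 1
(4) = gcd((n - 8)*(n - 1)*(n + 4), (n - 8)^2*(n - 1)) = n^2 - 9*n + 8
(5) = t^2 + 6*t - 7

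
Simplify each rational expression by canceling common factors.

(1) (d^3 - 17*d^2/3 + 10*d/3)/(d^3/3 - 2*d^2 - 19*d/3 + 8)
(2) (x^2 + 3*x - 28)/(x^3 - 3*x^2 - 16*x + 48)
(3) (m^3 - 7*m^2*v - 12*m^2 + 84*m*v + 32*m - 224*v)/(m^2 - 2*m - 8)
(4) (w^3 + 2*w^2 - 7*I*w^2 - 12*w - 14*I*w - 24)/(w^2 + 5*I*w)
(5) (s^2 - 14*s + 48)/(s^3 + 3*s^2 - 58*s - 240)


(1) = (3*d^3 - 17*d^2 + 10*d)/(d^3 - 6*d^2 - 19*d + 24)
(2) = (x + 7)/(x^2 + x - 12)
(3) = (m^2 - 7*m*v - 8*m + 56*v)/(m + 2)
(4) = (w^3 + w^2*(2 - 7*I) + w*(-12 - 14*I) - 24)/(w^2 + 5*I*w)
(5) = (s - 6)/(s^2 + 11*s + 30)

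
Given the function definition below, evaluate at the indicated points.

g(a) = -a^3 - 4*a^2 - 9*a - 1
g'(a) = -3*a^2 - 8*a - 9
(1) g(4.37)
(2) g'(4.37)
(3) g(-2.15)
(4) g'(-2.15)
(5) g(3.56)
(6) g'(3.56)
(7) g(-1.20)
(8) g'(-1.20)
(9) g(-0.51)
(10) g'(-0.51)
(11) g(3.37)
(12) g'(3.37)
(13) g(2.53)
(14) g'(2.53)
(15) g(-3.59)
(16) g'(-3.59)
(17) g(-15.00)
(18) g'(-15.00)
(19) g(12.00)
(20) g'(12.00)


(1) = -200.17
(2) = -101.25
(3) = 9.80
(4) = -5.67
(5) = -128.85
(6) = -75.50
(7) = 5.77
(8) = -3.72
(9) = 2.68
(10) = -5.70
(11) = -115.03
(12) = -70.03
(13) = -65.57
(14) = -48.44
(15) = 26.03
(16) = -18.94
(17) = 2609.00
(18) = -564.00
(19) = -2413.00
(20) = -537.00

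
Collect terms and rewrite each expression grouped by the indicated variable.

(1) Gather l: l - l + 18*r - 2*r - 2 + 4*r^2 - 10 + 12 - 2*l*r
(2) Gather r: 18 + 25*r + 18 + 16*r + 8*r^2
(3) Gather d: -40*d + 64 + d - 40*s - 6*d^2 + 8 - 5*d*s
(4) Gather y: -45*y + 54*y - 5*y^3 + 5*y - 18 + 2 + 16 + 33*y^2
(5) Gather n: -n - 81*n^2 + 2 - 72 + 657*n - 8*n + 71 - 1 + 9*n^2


(1) = -2*l*r + 4*r^2 + 16*r
(2) = 8*r^2 + 41*r + 36
(3) = -6*d^2 + d*(-5*s - 39) - 40*s + 72
(4) = -5*y^3 + 33*y^2 + 14*y
(5) = -72*n^2 + 648*n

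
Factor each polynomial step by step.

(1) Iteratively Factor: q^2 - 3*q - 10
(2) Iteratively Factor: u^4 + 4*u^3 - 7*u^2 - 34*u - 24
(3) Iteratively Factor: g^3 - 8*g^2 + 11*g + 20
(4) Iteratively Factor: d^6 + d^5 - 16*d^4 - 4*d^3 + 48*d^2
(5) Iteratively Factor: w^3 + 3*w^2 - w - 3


(1) = (q + 2)*(q - 5)
(2) = (u + 4)*(u^3 - 7*u - 6) = (u - 3)*(u + 4)*(u^2 + 3*u + 2) = (u - 3)*(u + 1)*(u + 4)*(u + 2)
(3) = (g + 1)*(g^2 - 9*g + 20) = (g - 5)*(g + 1)*(g - 4)
(4) = (d - 3)*(d^5 + 4*d^4 - 4*d^3 - 16*d^2) = d*(d - 3)*(d^4 + 4*d^3 - 4*d^2 - 16*d) = d^2*(d - 3)*(d^3 + 4*d^2 - 4*d - 16) = d^2*(d - 3)*(d + 4)*(d^2 - 4) = d^2*(d - 3)*(d - 2)*(d + 4)*(d + 2)
(5) = (w - 1)*(w^2 + 4*w + 3) = (w - 1)*(w + 3)*(w + 1)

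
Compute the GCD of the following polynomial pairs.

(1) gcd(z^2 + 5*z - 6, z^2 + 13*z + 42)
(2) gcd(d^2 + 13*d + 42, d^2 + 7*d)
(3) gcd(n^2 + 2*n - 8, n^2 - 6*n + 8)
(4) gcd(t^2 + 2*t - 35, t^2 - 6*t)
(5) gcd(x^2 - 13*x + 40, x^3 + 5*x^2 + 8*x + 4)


(1) = gcd((z - 1)*(z + 6), (z + 6)*(z + 7)) = z + 6
(2) = gcd((d + 6)*(d + 7), d*(d + 7)) = d + 7
(3) = gcd((n - 2)*(n + 4), (n - 4)*(n - 2)) = n - 2
(4) = 1
(5) = gcd((x - 8)*(x - 5), (x + 1)*(x + 2)^2) = 1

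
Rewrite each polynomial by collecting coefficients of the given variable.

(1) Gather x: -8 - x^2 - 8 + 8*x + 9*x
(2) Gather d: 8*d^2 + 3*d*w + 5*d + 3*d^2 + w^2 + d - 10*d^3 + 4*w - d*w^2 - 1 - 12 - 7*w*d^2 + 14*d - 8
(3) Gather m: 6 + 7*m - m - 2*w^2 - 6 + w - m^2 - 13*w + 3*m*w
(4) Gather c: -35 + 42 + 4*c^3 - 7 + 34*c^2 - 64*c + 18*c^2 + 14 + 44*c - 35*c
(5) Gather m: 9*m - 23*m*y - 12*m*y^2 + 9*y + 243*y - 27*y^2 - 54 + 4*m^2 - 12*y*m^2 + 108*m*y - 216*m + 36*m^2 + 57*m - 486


(1) = -x^2 + 17*x - 16
(2) = -10*d^3 + d^2*(11 - 7*w) + d*(-w^2 + 3*w + 20) + w^2 + 4*w - 21
(3) = -m^2 + m*(3*w + 6) - 2*w^2 - 12*w
(4) = 4*c^3 + 52*c^2 - 55*c + 14
(5) = m^2*(40 - 12*y) + m*(-12*y^2 + 85*y - 150) - 27*y^2 + 252*y - 540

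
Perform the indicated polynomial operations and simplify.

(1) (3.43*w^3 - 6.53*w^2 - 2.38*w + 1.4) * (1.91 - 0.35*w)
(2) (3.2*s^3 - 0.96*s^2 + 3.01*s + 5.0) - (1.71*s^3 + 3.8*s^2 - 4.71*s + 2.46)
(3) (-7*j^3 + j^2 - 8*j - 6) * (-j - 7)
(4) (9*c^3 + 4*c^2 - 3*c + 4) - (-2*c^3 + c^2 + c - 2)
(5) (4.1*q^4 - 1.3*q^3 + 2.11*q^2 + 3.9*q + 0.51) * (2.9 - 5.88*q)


(1) = -1.2005*w^4 + 8.8368*w^3 - 11.6393*w^2 - 5.0358*w + 2.674
(2) = 1.49*s^3 - 4.76*s^2 + 7.72*s + 2.54
(3) = 7*j^4 + 48*j^3 + j^2 + 62*j + 42
(4) = 11*c^3 + 3*c^2 - 4*c + 6
(5) = -24.108*q^5 + 19.534*q^4 - 16.1768*q^3 - 16.813*q^2 + 8.3112*q + 1.479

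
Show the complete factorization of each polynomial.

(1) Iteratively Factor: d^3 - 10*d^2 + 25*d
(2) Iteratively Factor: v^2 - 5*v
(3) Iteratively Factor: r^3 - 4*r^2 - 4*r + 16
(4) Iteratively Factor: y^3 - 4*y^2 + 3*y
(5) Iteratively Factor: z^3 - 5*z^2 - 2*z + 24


(1) = (d)*(d^2 - 10*d + 25) = d*(d - 5)*(d - 5)
(2) = (v - 5)*(v)
(3) = (r - 4)*(r^2 - 4) = (r - 4)*(r + 2)*(r - 2)
(4) = (y - 3)*(y^2 - y) = (y - 3)*(y - 1)*(y)
(5) = (z - 4)*(z^2 - z - 6) = (z - 4)*(z - 3)*(z + 2)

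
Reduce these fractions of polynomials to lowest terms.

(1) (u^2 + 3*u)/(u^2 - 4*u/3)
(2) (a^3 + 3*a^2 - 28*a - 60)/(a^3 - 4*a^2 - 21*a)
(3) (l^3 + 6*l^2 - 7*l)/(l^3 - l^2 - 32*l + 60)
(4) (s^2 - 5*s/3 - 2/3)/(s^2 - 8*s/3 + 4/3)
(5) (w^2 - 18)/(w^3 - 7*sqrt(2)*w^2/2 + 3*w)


(1) = (3*u + 9)/(3*u - 4)
(2) = (a^3 + 3*a^2 - 28*a - 60)/(a^3 - 4*a^2 - 21*a)
(3) = (l^3 + 6*l^2 - 7*l)/(l^3 - l^2 - 32*l + 60)
(4) = (3*s + 1)/(3*s - 2)
(5) = (2*w + 6*sqrt(2))/(2*w^2 - sqrt(2)*w)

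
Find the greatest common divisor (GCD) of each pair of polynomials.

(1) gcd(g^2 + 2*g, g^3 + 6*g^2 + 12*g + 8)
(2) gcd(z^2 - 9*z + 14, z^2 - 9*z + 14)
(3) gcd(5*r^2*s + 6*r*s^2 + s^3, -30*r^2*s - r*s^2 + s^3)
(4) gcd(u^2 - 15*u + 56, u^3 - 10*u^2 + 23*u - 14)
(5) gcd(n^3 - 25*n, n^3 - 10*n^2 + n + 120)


(1) = g + 2
(2) = z^2 - 9*z + 14
(3) = gcd(s*(r + s)*(5*r + s), s*(-6*r + s)*(5*r + s)) = 5*r*s + s^2
(4) = gcd((u - 8)*(u - 7), (u - 7)*(u - 2)*(u - 1)) = u - 7
(5) = n - 5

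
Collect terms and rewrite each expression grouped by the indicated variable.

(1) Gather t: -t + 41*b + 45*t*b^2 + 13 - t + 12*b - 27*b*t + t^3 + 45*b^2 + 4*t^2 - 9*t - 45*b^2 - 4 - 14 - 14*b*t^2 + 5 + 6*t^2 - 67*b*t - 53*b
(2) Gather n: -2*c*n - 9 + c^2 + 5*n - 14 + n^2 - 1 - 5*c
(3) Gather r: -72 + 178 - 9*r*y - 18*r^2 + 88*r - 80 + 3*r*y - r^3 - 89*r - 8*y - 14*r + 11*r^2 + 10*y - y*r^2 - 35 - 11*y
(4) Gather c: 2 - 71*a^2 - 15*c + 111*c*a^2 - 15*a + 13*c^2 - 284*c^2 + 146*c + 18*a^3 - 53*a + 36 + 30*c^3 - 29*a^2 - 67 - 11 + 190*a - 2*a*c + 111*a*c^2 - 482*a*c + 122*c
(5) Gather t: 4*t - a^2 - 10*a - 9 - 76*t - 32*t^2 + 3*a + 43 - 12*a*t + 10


(1) = t^3 + t^2*(10 - 14*b) + t*(45*b^2 - 94*b - 11)
(2) = c^2 - 5*c + n^2 + n*(5 - 2*c) - 24
(3) = -r^3 + r^2*(-y - 7) + r*(-6*y - 15) - 9*y - 9
(4) = 18*a^3 - 100*a^2 + 122*a + 30*c^3 + c^2*(111*a - 271) + c*(111*a^2 - 484*a + 253) - 40
(5) = -a^2 - 7*a - 32*t^2 + t*(-12*a - 72) + 44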